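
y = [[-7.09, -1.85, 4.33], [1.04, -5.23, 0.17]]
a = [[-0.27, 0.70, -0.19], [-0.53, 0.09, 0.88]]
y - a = [[-6.82, -2.55, 4.52], [1.57, -5.32, -0.71]]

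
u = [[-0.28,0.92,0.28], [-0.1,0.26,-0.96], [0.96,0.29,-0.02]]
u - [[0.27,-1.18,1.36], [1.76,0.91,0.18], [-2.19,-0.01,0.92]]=[[-0.55, 2.1, -1.08], [-1.86, -0.65, -1.14], [3.15, 0.30, -0.94]]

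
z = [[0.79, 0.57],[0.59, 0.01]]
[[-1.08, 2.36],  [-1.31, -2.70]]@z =[[0.54, -0.59],[-2.63, -0.77]]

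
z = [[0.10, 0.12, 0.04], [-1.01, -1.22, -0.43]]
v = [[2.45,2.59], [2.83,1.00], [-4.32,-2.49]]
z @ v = [[0.41, 0.28], [-4.07, -2.77]]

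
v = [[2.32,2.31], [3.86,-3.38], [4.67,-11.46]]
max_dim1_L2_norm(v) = 12.37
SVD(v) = [[0.09, 0.82],[-0.35, 0.56],[-0.93, -0.14]] @ diag([13.268601030950649, 3.7586203162138307]) @ [[-0.42, 0.91], [0.91, 0.42]]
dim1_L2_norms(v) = [3.27, 5.13, 12.37]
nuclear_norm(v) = 17.03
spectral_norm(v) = 13.27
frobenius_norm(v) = 13.79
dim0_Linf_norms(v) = [4.67, 11.46]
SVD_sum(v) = [[-0.47, 1.03], [1.94, -4.26], [5.14, -11.25]] + [[2.79, 1.28], [1.92, 0.88], [-0.47, -0.21]]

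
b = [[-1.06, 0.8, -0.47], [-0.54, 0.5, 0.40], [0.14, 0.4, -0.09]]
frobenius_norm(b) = 1.70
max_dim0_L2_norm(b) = 1.2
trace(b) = -0.65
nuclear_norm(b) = 2.52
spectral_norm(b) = 1.54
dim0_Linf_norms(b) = [1.06, 0.8, 0.47]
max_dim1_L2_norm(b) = 1.41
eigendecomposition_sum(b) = [[-0.03+0.00j,0.13-0.00j,0.10+0.00j], [(-0.11+0j),(0.42-0j),(0.32+0j)], [(-0.07+0j),0.27-0.00j,0.21+0.00j]] + [[-0.51-0.01j, 0.34+0.32j, -0.28-0.49j], [(-0.21-0.17j), 0.04+0.24j, (0.04-0.3j)], [0.11+0.22j, (0.06-0.21j), -0.15+0.22j]] + [[(-0.51+0.01j),  (0.34-0.32j),  (-0.28+0.49j)], [-0.21+0.17j,  (0.04-0.24j),  0.04+0.30j], [0.11-0.22j,  0.06+0.21j,  -0.15-0.22j]]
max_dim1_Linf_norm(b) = 1.06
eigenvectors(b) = [[(-0.24+0j), (0.81+0j), (0.81-0j)],[(-0.81+0j), (0.34+0.26j), (0.34-0.26j)],[-0.53+0.00j, -0.17-0.35j, (-0.17+0.35j)]]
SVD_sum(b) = [[-1.05, 0.88, -0.24], [-0.50, 0.41, -0.11], [-0.12, 0.1, -0.03]] + [[0.02,-0.04,-0.24], [-0.05,0.08,0.51], [0.0,-0.01,-0.04]] + [[-0.03, -0.04, 0.00], [0.0, 0.01, -0.0], [0.26, 0.3, -0.02]]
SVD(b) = [[-0.9, -0.42, 0.12], [-0.43, 0.9, -0.02], [-0.1, -0.07, -0.99]] @ diag([1.5429507836564242, 0.5749628252634602, 0.4031384734543291]) @ [[0.76,-0.63,0.17],[-0.09,0.15,0.98],[-0.65,-0.76,0.06]]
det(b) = 0.36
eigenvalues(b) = [(0.6+0j), (-0.62+0.46j), (-0.62-0.46j)]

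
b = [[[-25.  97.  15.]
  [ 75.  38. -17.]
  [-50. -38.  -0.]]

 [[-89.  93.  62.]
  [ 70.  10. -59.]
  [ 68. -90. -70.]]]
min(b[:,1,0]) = 70.0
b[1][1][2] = -59.0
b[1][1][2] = -59.0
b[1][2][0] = 68.0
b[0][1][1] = 38.0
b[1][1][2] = -59.0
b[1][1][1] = 10.0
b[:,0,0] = [-25.0, -89.0]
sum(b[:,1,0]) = 145.0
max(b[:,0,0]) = -25.0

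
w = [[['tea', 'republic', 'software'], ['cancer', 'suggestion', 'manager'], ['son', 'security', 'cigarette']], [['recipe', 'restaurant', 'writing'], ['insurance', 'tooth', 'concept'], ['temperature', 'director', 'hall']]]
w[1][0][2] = 'writing'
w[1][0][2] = 'writing'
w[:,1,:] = [['cancer', 'suggestion', 'manager'], ['insurance', 'tooth', 'concept']]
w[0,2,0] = 'son'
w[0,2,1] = 'security'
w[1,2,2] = 'hall'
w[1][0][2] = 'writing'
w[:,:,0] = [['tea', 'cancer', 'son'], ['recipe', 'insurance', 'temperature']]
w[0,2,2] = 'cigarette'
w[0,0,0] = 'tea'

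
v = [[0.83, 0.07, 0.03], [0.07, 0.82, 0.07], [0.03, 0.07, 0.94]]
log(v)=[[-0.19, 0.08, 0.03], [0.08, -0.21, 0.08], [0.03, 0.08, -0.07]]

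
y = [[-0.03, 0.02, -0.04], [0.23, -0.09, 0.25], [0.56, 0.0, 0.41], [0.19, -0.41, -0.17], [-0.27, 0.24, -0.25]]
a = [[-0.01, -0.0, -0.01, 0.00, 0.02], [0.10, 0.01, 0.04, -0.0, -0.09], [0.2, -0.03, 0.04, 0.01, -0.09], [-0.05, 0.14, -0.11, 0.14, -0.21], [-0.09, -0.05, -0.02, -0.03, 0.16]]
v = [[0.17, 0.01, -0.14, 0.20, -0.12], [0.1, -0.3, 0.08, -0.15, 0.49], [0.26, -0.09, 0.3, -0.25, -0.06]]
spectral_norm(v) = 0.66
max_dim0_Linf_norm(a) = 0.21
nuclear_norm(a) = 0.69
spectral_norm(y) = 0.88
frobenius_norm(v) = 0.84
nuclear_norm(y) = 1.52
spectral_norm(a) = 0.36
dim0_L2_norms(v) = [0.33, 0.31, 0.34, 0.35, 0.51]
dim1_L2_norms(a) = [0.02, 0.14, 0.23, 0.31, 0.19]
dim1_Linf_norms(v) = [0.2, 0.49, 0.3]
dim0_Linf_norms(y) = [0.56, 0.41, 0.41]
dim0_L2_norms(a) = [0.25, 0.15, 0.13, 0.14, 0.29]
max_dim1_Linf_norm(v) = 0.49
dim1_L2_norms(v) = [0.32, 0.61, 0.48]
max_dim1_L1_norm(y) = 0.97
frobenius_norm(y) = 1.02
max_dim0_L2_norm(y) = 0.69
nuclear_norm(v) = 1.37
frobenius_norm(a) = 0.45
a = y @ v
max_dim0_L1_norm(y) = 1.28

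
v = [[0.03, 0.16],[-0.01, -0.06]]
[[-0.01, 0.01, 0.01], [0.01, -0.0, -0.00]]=v @ [[-0.09, 0.1, -0.15], [-0.07, 0.02, 0.09]]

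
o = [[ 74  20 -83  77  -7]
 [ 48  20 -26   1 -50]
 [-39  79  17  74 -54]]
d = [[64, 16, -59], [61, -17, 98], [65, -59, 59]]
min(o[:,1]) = 20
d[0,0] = 64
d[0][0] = 64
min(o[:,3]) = 1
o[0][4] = -7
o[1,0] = 48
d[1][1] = -17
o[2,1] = 79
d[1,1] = -17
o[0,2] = -83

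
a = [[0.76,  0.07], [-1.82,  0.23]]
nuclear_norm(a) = 2.13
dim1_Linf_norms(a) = [0.76, 1.82]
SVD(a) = [[-0.38, 0.93], [0.93, 0.38]] @ diag([1.9810425883300264, 0.1525459380733191]) @ [[-1.00,0.09], [0.09,1.00]]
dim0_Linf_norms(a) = [1.82, 0.23]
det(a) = 0.30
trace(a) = 0.99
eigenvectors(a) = [[-0.14-0.13j, (-0.14+0.13j)], [0.98+0.00j, (0.98-0j)]]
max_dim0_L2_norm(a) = 1.97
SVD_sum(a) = [[0.75, -0.07], [-1.83, 0.17]] + [[0.01,  0.14], [0.01,  0.06]]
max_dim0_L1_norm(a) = 2.58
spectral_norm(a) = 1.98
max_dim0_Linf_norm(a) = 1.82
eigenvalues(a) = [(0.5+0.24j), (0.5-0.24j)]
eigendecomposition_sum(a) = [[0.38-0.15j, 0.03-0.07j], [-0.91+1.88j, (0.12+0.39j)]] + [[0.38+0.15j, (0.04+0.07j)], [-0.91-1.88j, 0.12-0.39j]]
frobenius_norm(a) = 1.99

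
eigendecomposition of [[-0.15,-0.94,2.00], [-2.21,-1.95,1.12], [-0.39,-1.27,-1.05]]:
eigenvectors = [[(-0.81+0j), 0.22-0.29j, 0.22+0.29j],  [0.55+0.00j, (0.74+0j), (0.74-0j)],  [(-0.19+0j), (0.36+0.44j), 0.36-0.44j]]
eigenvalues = [(0.95+0j), (-2.05+1.52j), (-2.05-1.52j)]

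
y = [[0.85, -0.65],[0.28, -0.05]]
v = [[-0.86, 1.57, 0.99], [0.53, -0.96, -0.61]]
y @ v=[[-1.08, 1.96, 1.24], [-0.27, 0.49, 0.31]]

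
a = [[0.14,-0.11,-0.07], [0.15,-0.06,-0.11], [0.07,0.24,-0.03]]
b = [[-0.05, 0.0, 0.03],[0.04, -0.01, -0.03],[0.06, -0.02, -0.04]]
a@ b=[[-0.02, 0.0, 0.01], [-0.02, 0.0, 0.01], [0.0, -0.0, -0.0]]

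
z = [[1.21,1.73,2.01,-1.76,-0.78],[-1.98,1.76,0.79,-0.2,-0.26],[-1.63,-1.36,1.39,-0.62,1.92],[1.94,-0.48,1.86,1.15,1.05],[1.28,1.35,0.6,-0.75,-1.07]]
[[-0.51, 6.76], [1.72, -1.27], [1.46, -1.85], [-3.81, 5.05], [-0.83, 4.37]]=z@ [[-0.79, 1.85], [0.44, 0.78], [-0.83, 1.21], [-1.06, -0.48], [0.66, 0.13]]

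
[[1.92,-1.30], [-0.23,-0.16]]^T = [[1.92, -0.23],[-1.30, -0.16]]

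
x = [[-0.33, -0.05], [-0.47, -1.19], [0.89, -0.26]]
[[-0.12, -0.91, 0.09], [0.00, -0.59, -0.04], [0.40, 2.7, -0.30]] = x@[[0.4, 2.85, -0.29], [-0.16, -0.63, 0.15]]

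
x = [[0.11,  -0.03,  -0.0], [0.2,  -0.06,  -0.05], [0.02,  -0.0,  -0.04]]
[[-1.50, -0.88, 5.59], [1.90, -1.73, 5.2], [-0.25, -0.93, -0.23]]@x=[[-0.23, 0.10, -0.18],  [-0.03, 0.05, -0.12],  [-0.22, 0.06, 0.06]]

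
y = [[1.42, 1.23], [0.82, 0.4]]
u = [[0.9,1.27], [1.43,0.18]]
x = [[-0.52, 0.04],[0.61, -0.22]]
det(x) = 0.09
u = y + x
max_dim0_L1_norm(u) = 2.33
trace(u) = 1.08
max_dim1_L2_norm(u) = 1.56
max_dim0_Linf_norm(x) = 0.61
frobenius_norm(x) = 0.83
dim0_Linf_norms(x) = [0.61, 0.22]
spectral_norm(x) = 0.82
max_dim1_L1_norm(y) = 2.65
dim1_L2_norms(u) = [1.56, 1.44]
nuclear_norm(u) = 2.79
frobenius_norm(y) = 2.09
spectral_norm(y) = 2.08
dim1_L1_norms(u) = [2.17, 1.61]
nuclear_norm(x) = 0.93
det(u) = -1.65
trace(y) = 1.82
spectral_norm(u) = 1.94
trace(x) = -0.74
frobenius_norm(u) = 2.12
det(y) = -0.44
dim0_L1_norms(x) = [1.13, 0.26]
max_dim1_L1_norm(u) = 2.17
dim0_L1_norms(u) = [2.33, 1.45]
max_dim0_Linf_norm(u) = 1.43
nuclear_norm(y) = 2.29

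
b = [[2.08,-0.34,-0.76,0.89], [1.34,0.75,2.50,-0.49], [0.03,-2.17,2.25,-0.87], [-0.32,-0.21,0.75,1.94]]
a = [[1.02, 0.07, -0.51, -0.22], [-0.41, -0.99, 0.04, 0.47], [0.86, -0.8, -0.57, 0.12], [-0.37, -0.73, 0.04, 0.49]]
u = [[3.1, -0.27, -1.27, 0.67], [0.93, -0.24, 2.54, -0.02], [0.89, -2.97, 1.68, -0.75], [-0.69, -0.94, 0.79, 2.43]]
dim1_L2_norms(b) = [2.41, 2.97, 3.24, 2.11]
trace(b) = 7.02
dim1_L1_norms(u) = [5.31, 3.73, 6.29, 4.85]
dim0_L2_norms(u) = [3.43, 3.14, 3.39, 2.63]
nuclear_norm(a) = 3.38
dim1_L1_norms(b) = [4.07, 5.08, 5.32, 3.22]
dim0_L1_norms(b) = [3.77, 3.47, 6.26, 4.19]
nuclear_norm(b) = 10.51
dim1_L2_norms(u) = [3.43, 2.72, 3.61, 2.81]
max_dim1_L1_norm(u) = 6.29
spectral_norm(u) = 4.15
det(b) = 41.71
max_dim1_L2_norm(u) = 3.61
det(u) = 72.86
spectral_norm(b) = 3.80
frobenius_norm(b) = 5.45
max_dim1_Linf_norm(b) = 2.5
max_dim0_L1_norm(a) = 2.66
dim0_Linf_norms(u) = [3.1, 2.97, 2.54, 2.43]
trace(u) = 6.97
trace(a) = -0.05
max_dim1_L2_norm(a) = 1.31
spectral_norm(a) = 1.67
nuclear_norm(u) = 12.19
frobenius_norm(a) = 2.31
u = a + b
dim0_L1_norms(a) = [2.66, 2.59, 1.16, 1.3]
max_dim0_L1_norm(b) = 6.26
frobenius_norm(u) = 6.33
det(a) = -0.00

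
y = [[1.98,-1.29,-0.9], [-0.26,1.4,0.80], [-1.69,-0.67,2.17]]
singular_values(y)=[3.55, 1.95, 0.84]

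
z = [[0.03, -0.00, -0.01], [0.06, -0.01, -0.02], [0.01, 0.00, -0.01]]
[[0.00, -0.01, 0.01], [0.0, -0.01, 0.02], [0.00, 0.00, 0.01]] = z @ [[0.14, -0.38, 0.01], [0.33, -0.88, 0.25], [0.11, -0.40, -1.05]]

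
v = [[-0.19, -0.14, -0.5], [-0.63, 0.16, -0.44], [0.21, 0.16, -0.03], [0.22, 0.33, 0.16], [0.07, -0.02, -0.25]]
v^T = [[-0.19, -0.63, 0.21, 0.22, 0.07], [-0.14, 0.16, 0.16, 0.33, -0.02], [-0.50, -0.44, -0.03, 0.16, -0.25]]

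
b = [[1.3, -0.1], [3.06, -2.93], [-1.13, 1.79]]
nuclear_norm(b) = 5.79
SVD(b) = [[-0.21, 0.86], [-0.88, 0.04], [0.43, 0.51]] @ diag([4.815228496381066, 0.9711202436566395]) @ [[-0.72, 0.70], [0.7, 0.72]]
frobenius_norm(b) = 4.91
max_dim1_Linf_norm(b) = 3.06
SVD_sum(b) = [[0.72, -0.70],[3.03, -2.96],[-1.47, 1.44]] + [[0.58, 0.6], [0.03, 0.03], [0.34, 0.35]]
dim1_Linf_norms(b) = [1.3, 3.06, 1.79]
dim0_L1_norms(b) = [5.49, 4.82]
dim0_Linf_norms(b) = [3.06, 2.93]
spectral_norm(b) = 4.82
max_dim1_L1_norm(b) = 5.99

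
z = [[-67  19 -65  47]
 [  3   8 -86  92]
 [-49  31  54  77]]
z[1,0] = 3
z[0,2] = -65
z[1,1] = 8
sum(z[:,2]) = -97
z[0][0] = -67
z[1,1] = 8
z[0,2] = -65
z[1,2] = -86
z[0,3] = 47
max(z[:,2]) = 54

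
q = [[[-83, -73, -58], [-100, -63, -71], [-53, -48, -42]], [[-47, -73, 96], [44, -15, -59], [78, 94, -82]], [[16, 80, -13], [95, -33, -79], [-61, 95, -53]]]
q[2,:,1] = [80, -33, 95]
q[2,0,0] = 16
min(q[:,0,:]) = -83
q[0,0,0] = -83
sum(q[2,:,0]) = 50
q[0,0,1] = -73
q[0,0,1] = -73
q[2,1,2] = -79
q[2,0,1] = 80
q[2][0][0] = 16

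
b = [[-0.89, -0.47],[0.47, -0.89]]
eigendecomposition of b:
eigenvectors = [[0.00+0.71j, -0.71j], [(0.71+0j), (0.71-0j)]]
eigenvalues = [(-0.89+0.47j), (-0.89-0.47j)]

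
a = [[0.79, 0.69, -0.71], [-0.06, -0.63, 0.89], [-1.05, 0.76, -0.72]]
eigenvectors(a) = [[-0.74, -0.05, 0.36], [0.34, 0.74, -0.56], [0.59, 0.67, 0.75]]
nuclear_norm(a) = 3.26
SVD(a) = [[0.47, 0.72, 0.51],[-0.59, -0.18, 0.79],[0.66, -0.67, 0.34]] @ diag([1.8112804760658536, 1.3010700591566542, 0.14791801171174387]) @ [[-0.16, 0.66, -0.73], [0.99, 0.08, -0.14], [0.04, 0.75, 0.66]]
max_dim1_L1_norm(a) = 2.53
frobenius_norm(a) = 2.24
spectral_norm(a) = 1.81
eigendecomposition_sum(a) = [[0.98, 0.29, -0.25],[-0.45, -0.13, 0.11],[-0.78, -0.23, 0.20]] + [[-0.01, -0.01, -0.00], [0.11, 0.15, 0.06], [0.10, 0.13, 0.05]] + [[-0.18, 0.41, -0.46], [0.28, -0.64, 0.72], [-0.37, 0.86, -0.97]]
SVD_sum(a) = [[-0.14, 0.56, -0.63], [0.17, -0.7, 0.78], [-0.19, 0.79, -0.88]] + [[0.92, 0.07, -0.13],[-0.23, -0.02, 0.03],[-0.86, -0.07, 0.13]] + [[0.00, 0.06, 0.05],[0.0, 0.09, 0.08],[0.00, 0.04, 0.03]]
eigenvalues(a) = [1.04, 0.19, -1.79]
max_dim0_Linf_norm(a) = 1.05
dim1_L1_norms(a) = [2.19, 1.58, 2.53]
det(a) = -0.35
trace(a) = -0.56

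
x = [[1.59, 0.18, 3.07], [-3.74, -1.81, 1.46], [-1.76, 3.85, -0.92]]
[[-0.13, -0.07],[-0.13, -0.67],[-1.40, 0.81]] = x @ [[0.15, 0.05], [-0.32, 0.22], [-0.10, -0.06]]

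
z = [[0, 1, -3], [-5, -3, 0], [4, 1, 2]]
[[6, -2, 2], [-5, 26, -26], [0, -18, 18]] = z @ [[1, -4, 4], [0, -2, 2], [-2, 0, 0]]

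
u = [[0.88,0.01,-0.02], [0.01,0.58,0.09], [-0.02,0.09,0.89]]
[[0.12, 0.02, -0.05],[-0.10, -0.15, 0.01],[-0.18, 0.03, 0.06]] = u@[[0.13, 0.03, -0.05],[-0.14, -0.27, 0.01],[-0.18, 0.06, 0.07]]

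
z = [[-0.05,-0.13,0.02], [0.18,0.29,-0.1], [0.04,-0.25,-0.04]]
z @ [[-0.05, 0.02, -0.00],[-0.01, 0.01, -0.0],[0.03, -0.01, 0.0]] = [[0.0, -0.0, 0.0], [-0.01, 0.01, 0.0], [-0.00, -0.0, 0.00]]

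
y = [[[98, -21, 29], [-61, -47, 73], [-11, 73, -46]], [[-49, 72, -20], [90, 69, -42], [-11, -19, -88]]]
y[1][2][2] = -88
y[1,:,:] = [[-49, 72, -20], [90, 69, -42], [-11, -19, -88]]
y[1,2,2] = -88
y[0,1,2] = 73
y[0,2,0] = -11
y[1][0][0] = -49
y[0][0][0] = 98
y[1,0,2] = -20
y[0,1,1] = -47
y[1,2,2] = -88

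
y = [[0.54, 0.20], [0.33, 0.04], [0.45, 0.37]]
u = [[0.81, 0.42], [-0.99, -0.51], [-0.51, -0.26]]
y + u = [[1.35, 0.62], [-0.66, -0.47], [-0.06, 0.11]]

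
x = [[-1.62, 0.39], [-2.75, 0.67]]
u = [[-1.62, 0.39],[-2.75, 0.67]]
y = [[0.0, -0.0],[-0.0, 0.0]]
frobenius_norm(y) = 0.00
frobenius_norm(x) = 3.28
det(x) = -0.01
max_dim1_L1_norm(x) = 3.42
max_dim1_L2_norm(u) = 2.83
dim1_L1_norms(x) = [2.01, 3.42]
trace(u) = -0.95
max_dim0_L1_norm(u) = 4.37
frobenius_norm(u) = 3.28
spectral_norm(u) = 3.28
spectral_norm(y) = 0.00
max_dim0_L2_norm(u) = 3.19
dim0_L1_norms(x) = [4.37, 1.06]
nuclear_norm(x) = 3.29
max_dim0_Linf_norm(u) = 2.75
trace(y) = 0.00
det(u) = -0.01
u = y + x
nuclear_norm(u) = 3.29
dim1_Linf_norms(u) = [1.62, 2.75]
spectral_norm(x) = 3.28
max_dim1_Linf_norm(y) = 0.0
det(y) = 0.00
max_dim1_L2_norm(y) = 0.0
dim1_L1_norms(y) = [0.0, 0.0]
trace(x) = -0.95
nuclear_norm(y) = 0.00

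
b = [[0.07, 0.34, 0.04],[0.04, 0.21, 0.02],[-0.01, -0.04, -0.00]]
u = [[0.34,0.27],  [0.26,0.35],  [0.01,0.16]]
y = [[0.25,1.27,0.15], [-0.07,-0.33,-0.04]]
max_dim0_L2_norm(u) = 0.47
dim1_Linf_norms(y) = [1.27, 0.33]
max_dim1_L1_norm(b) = 0.45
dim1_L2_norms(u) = [0.43, 0.44, 0.16]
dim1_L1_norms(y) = [1.67, 0.44]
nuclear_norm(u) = 0.75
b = u @ y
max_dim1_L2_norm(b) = 0.35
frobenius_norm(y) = 1.35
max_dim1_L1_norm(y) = 1.67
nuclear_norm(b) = 0.42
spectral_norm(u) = 0.62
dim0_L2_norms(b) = [0.08, 0.4, 0.04]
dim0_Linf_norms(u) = [0.34, 0.35]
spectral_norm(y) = 1.35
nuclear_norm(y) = 1.35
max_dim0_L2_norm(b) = 0.4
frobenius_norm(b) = 0.41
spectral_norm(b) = 0.41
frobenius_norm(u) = 0.64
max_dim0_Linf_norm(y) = 1.27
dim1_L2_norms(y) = [1.3, 0.34]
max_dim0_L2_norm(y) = 1.31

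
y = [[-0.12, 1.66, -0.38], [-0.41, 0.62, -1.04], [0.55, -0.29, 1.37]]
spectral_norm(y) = 2.28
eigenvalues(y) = [(0.93+0.57j), (0.93-0.57j), 0j]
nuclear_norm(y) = 3.55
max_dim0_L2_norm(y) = 1.8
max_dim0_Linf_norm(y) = 1.66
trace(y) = 1.87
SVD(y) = [[-0.62, 0.76, -0.2], [-0.55, -0.23, 0.81], [0.57, 0.61, 0.56]] @ diag([2.2794842017043817, 1.2712008035157125, 0.0005397417382865912]) @ [[0.27, -0.67, 0.69], [0.27, 0.74, 0.62], [-0.93, 0.02, 0.38]]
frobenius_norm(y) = 2.61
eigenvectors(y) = [[0.77+0.00j,0.77-0.00j,-0.93+0.00j], [(0.42+0.2j),(0.42-0.2j),(0.02+0j)], [-0.32-0.29j,-0.32+0.29j,(0.38+0j)]]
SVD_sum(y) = [[-0.38, 0.94, -0.97],  [-0.33, 0.83, -0.86],  [0.34, -0.86, 0.89]] + [[0.26, 0.72, 0.59], [-0.08, -0.21, -0.18], [0.21, 0.57, 0.48]] + [[0.0, -0.0, -0.00], [-0.00, 0.0, 0.0], [-0.0, 0.0, 0.00]]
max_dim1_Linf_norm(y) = 1.66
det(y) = 0.00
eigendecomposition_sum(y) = [[-0.06+0.67j, 0.83+0.54j, (-0.19+1.63j)], [-0.20+0.35j, 0.31+0.50j, (-0.52+0.83j)], [(0.28-0.26j), (-0.15-0.53j), 0.68-0.61j]] + [[-0.06-0.67j, 0.83-0.54j, (-0.19-1.63j)],  [-0.20-0.35j, (0.31-0.5j), (-0.52-0.83j)],  [0.28+0.26j, -0.15+0.53j, (0.68+0.61j)]] + [[0j, (-0-0j), (-0+0j)], [-0.00-0.00j, 0.00+0.00j, 0.00-0.00j], [-0.00-0.00j, 0.00+0.00j, 0.00-0.00j]]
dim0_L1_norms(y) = [1.08, 2.57, 2.79]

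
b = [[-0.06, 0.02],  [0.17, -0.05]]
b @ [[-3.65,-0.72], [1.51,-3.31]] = [[0.25, -0.02], [-0.7, 0.04]]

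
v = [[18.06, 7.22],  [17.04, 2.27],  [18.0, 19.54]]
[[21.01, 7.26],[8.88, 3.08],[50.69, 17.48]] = v @ [[0.2, 0.07], [2.41, 0.83]]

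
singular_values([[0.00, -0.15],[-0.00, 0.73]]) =[0.75, 0.0]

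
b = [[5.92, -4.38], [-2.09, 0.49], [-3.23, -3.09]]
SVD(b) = [[-0.95,-0.21], [0.27,-0.13], [0.17,-0.97]] @ diag([7.702948273886256, 4.414135010376636]) @ [[-0.87, 0.49], [0.49, 0.87]]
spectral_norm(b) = 7.70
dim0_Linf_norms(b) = [5.92, 4.38]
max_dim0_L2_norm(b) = 7.06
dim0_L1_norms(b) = [11.24, 7.96]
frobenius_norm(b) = 8.88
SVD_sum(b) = [[6.38, -3.56], [-1.80, 1.01], [-1.14, 0.64]] + [[-0.46, -0.82], [-0.29, -0.52], [-2.09, -3.73]]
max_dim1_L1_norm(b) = 10.3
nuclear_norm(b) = 12.12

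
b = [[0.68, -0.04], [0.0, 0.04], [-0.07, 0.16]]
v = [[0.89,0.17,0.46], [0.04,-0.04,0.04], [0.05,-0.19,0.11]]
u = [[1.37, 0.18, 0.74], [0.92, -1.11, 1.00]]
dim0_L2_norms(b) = [0.68, 0.17]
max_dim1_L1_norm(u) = 3.03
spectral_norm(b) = 0.69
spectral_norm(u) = 2.14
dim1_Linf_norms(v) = [0.89, 0.04, 0.19]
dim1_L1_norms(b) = [0.72, 0.04, 0.23]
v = b @ u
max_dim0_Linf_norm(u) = 1.37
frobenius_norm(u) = 2.35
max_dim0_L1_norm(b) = 0.75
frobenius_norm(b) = 0.70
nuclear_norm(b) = 0.85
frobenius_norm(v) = 1.04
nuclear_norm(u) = 3.11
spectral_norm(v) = 1.02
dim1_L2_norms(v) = [1.02, 0.07, 0.23]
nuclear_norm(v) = 1.24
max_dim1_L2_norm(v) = 1.02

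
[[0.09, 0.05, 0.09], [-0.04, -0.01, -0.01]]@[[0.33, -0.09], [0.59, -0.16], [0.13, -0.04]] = [[0.07, -0.02], [-0.02, 0.01]]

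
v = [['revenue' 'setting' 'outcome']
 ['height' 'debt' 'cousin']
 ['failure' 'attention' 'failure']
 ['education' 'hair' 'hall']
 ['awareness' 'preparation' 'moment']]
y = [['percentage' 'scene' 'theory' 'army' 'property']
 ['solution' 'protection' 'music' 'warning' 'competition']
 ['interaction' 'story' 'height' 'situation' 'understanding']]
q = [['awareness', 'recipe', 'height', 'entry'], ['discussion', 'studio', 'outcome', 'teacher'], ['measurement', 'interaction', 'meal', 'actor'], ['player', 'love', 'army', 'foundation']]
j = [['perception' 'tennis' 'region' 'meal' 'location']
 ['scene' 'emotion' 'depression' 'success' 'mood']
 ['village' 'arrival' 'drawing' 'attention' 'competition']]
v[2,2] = 'failure'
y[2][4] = 'understanding'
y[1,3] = 'warning'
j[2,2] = 'drawing'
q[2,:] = ['measurement', 'interaction', 'meal', 'actor']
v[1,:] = ['height', 'debt', 'cousin']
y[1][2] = 'music'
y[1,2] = 'music'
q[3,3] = 'foundation'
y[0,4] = 'property'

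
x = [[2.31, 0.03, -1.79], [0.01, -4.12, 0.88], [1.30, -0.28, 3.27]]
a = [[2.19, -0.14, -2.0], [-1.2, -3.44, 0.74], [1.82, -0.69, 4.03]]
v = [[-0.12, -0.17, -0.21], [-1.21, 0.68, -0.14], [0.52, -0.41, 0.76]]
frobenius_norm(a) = 6.53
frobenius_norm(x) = 6.23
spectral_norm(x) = 4.54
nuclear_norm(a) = 10.97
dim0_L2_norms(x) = [2.65, 4.13, 3.83]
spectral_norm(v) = 1.61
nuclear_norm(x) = 10.52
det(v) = -0.23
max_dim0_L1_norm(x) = 5.94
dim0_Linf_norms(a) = [2.19, 3.44, 4.03]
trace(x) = 1.46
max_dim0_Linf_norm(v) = 1.21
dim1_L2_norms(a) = [2.97, 3.72, 4.48]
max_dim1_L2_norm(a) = 4.48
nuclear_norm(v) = 2.47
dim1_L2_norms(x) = [2.92, 4.21, 3.53]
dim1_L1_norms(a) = [4.33, 5.38, 6.54]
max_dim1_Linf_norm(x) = 4.12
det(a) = -44.29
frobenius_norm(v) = 1.75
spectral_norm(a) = 4.82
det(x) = -40.10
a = x + v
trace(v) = 1.32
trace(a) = 2.78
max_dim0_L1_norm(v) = 1.85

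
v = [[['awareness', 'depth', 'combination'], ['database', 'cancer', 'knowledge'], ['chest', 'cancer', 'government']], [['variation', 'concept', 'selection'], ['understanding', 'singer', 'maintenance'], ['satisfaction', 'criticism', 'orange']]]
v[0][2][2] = 'government'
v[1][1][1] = 'singer'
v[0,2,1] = 'cancer'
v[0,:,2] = ['combination', 'knowledge', 'government']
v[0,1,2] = 'knowledge'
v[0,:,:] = [['awareness', 'depth', 'combination'], ['database', 'cancer', 'knowledge'], ['chest', 'cancer', 'government']]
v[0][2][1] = 'cancer'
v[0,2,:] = ['chest', 'cancer', 'government']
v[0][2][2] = 'government'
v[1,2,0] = 'satisfaction'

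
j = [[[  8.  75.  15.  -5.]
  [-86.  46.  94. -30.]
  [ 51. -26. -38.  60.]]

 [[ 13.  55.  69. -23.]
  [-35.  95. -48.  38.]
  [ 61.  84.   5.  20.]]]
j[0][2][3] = 60.0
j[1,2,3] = 20.0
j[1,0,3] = -23.0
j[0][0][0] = 8.0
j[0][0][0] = 8.0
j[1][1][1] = 95.0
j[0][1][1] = 46.0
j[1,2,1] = 84.0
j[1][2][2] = 5.0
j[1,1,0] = -35.0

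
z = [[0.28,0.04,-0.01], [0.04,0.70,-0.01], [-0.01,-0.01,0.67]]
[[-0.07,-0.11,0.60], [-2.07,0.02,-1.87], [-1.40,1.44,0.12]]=z @ [[0.09, -0.34, 2.56],[-2.99, 0.08, -2.81],[-2.14, 2.15, 0.17]]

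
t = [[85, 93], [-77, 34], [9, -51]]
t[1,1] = 34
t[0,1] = 93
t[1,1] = 34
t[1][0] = -77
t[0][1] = 93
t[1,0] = -77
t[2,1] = -51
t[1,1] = 34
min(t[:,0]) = -77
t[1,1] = 34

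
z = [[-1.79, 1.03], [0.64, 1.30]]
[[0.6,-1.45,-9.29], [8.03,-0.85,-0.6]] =z @ [[2.51,0.34,3.84], [4.94,-0.82,-2.35]]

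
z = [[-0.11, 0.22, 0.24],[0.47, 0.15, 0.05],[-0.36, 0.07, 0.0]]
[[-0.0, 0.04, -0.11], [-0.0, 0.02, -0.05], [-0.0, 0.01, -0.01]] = z @ [[-0.00, 0.0, -0.01], [-0.01, 0.09, -0.25], [-0.01, 0.08, -0.23]]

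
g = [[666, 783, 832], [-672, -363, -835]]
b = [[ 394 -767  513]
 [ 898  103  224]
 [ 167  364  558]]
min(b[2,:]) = 167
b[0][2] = 513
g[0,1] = 783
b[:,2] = [513, 224, 558]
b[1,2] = 224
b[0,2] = 513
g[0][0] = 666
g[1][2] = -835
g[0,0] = 666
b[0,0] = 394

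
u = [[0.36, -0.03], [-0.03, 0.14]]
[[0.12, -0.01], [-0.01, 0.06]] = u @ [[0.34, 0.02], [0.02, 0.43]]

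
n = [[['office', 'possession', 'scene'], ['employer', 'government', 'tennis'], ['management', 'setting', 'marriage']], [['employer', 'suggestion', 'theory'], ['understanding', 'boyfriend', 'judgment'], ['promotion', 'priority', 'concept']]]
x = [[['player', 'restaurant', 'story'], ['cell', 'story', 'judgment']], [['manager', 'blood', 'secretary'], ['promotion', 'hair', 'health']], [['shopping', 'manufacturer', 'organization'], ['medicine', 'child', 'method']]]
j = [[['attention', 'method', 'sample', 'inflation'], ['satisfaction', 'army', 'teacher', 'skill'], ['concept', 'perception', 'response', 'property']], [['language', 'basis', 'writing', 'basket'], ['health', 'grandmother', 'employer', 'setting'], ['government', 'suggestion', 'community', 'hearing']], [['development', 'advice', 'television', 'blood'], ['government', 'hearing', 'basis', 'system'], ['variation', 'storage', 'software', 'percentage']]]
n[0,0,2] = 'scene'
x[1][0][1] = 'blood'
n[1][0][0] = 'employer'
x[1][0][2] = 'secretary'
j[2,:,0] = ['development', 'government', 'variation']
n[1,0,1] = 'suggestion'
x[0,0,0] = 'player'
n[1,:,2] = ['theory', 'judgment', 'concept']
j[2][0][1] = 'advice'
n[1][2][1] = 'priority'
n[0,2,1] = 'setting'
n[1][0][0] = 'employer'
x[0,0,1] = 'restaurant'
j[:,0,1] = ['method', 'basis', 'advice']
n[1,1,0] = 'understanding'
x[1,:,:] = [['manager', 'blood', 'secretary'], ['promotion', 'hair', 'health']]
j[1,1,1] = 'grandmother'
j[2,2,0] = 'variation'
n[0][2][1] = 'setting'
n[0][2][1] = 'setting'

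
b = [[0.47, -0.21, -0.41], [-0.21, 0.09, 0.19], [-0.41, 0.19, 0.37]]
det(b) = -0.000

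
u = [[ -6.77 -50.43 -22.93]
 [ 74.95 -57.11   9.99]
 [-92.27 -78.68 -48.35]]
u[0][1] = -50.43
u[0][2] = -22.93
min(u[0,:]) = -50.43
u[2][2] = -48.35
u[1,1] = -57.11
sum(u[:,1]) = -186.22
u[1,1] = -57.11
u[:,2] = [-22.93, 9.99, -48.35]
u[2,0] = -92.27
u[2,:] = [-92.27, -78.68, -48.35]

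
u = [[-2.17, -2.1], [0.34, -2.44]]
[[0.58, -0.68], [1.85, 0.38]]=u@[[0.41,  0.41], [-0.70,  -0.1]]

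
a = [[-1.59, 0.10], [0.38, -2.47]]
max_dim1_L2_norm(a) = 2.5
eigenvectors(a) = [[0.92, -0.11],  [0.38, 0.99]]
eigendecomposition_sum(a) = [[-1.48, -0.16], [-0.61, -0.07]] + [[-0.11, 0.26], [0.99, -2.4]]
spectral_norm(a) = 2.54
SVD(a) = [[-0.21, 0.98], [0.98, 0.21]] @ diag([2.5360204229704757, 1.533623296079142]) @ [[0.28, -0.96], [-0.96, -0.28]]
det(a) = 3.89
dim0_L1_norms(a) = [1.97, 2.57]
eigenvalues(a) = [-1.55, -2.51]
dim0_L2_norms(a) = [1.63, 2.47]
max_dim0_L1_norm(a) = 2.57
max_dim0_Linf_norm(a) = 2.47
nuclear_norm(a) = 4.07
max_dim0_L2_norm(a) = 2.47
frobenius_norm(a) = 2.96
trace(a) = -4.06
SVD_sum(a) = [[-0.15,0.52],[0.69,-2.38]] + [[-1.44,-0.42], [-0.31,-0.09]]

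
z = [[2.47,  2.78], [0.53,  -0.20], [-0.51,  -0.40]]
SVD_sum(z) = [[2.51, 2.75], [0.14, 0.15], [-0.43, -0.47]] + [[-0.04, 0.03],[0.39, -0.35],[-0.08, 0.07]]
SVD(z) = [[-0.98, 0.09], [-0.06, -0.98], [0.17, 0.2]] @ diag([3.7788083020411354, 0.5393587084909252]) @ [[-0.67,-0.74], [-0.74,0.67]]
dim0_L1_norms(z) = [3.51, 3.38]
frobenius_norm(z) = 3.82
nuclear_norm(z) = 4.32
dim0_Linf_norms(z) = [2.47, 2.78]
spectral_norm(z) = 3.78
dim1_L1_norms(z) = [5.25, 0.73, 0.91]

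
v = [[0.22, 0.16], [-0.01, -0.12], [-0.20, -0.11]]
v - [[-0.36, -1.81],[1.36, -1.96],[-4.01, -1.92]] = [[0.58, 1.97], [-1.37, 1.84], [3.81, 1.81]]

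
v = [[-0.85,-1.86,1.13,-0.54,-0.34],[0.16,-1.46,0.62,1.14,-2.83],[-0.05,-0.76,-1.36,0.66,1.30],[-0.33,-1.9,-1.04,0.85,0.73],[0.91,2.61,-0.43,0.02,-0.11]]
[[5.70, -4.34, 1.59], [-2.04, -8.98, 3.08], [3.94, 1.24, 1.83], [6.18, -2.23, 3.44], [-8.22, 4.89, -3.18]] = v @ [[-2.27, 1.42, -1.66],[-2.33, 1.43, -0.78],[-0.24, -0.27, -0.68],[-0.45, -0.98, 1.21],[1.56, 2.06, -0.44]]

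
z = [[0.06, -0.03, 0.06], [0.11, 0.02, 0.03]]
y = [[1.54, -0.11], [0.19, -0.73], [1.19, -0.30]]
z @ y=[[0.16, -0.0], [0.21, -0.04]]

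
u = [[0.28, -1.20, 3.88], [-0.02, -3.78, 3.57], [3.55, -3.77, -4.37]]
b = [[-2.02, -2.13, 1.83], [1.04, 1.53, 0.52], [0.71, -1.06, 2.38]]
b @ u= [[5.97, 3.58, -23.44], [2.11, -8.99, 7.22], [8.67, -5.82, -11.43]]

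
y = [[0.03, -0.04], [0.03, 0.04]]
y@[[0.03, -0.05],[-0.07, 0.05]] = [[0.0, -0.0],[-0.0, 0.00]]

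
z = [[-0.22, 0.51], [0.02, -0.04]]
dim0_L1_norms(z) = [0.24, 0.55]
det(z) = -0.00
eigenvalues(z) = [-0.27, 0.01]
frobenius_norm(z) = 0.56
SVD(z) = [[-1.00, 0.08], [0.08, 1.00]] @ diag([0.5572196043503038, 0.0025124744159573213]) @ [[0.4, -0.92], [0.92, 0.40]]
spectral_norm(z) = 0.56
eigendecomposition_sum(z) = [[-0.22, 0.50], [0.02, -0.04]] + [[0.00, 0.01], [0.00, 0.0]]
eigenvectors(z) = [[-1.0,-0.91], [0.09,-0.40]]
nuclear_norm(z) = 0.56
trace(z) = -0.26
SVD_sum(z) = [[-0.22, 0.51], [0.02, -0.04]] + [[0.0, 0.00], [0.00, 0.0]]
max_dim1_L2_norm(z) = 0.56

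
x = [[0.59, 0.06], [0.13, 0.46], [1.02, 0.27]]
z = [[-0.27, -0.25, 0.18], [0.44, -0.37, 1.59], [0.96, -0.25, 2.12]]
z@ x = [[-0.01,-0.08], [1.83,0.29], [2.7,0.52]]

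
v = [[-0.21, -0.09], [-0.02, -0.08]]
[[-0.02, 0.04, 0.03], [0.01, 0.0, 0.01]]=v@[[0.14, -0.21, -0.07], [-0.12, 0.03, -0.12]]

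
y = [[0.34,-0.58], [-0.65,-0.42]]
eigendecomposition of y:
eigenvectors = [[0.86,0.47], [-0.51,0.88]]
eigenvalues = [0.68, -0.76]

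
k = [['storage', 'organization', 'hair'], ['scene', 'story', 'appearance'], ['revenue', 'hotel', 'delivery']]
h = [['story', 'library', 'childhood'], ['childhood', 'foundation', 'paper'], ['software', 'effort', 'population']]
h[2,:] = ['software', 'effort', 'population']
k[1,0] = 'scene'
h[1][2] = 'paper'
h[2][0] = 'software'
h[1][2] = 'paper'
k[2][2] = 'delivery'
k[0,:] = ['storage', 'organization', 'hair']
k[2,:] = ['revenue', 'hotel', 'delivery']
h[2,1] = 'effort'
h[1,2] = 'paper'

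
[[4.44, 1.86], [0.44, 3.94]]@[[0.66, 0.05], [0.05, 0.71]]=[[3.02, 1.54], [0.49, 2.82]]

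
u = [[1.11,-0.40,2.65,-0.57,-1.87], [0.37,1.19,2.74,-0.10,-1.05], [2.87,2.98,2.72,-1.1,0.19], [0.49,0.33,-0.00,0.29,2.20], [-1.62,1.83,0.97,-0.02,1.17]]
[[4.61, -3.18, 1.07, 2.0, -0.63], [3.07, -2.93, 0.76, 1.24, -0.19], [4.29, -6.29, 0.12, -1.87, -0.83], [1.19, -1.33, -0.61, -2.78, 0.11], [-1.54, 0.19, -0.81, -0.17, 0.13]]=u@[[1.13, -1.1, 0.22, -0.72, -0.06], [-0.85, -0.12, -0.07, -0.20, 0.09], [1.49, -1.00, 0.15, 0.23, -0.09], [0.49, -0.01, 0.58, -0.33, 0.61], [0.35, -0.34, -0.39, -1.03, -0.03]]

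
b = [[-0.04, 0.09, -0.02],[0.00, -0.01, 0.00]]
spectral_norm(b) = 0.10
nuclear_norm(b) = 0.11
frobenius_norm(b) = 0.10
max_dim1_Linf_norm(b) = 0.09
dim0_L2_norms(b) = [0.04, 0.09, 0.02]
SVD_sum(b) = [[-0.04,0.09,-0.02],  [0.0,-0.01,0.00]] + [[-0.00, -0.0, -0.0], [-0.00, -0.00, -0.0]]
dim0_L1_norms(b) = [0.04, 0.1, 0.02]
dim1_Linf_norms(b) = [0.09, 0.01]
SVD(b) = [[-1.0, 0.09],[0.09, 1.0]] @ diag([0.1008977418892624, 0.004432344937816203]) @ [[0.39,-0.90,0.2], [-0.8,-0.44,-0.40]]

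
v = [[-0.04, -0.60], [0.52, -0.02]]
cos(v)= [[1.16, -0.02], [0.02, 1.16]]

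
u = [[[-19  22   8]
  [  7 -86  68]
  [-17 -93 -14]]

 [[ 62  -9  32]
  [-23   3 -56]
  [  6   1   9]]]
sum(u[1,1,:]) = -76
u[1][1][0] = -23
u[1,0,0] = 62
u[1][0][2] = 32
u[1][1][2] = -56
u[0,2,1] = -93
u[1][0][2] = 32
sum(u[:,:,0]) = 16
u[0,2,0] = -17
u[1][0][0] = 62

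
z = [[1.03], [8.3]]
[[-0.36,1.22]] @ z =[[9.76]]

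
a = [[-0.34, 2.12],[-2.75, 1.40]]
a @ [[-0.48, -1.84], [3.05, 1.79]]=[[6.63, 4.42], [5.59, 7.57]]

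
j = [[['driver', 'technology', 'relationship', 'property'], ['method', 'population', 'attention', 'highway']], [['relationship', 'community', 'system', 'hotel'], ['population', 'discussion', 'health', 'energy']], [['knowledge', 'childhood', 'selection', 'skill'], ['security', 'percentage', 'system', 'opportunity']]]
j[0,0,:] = ['driver', 'technology', 'relationship', 'property']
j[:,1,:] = [['method', 'population', 'attention', 'highway'], ['population', 'discussion', 'health', 'energy'], ['security', 'percentage', 'system', 'opportunity']]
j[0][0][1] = 'technology'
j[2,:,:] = [['knowledge', 'childhood', 'selection', 'skill'], ['security', 'percentage', 'system', 'opportunity']]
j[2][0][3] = 'skill'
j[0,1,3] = 'highway'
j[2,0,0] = 'knowledge'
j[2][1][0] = 'security'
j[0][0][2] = 'relationship'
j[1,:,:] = [['relationship', 'community', 'system', 'hotel'], ['population', 'discussion', 'health', 'energy']]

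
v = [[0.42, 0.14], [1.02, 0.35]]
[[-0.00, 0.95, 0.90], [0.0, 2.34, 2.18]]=v@[[-0.35, 1.33, 2.33],  [1.03, 2.80, -0.55]]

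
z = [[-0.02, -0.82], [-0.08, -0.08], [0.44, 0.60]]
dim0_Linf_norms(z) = [0.44, 0.82]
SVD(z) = [[0.74, -0.67], [0.09, 0.16], [-0.66, -0.73]] @ diag([1.0618475178691578, 0.3341853509582794]) @ [[-0.30, -0.96], [-0.96, 0.3]]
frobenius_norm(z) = 1.11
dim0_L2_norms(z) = [0.45, 1.02]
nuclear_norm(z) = 1.40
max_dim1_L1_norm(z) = 1.04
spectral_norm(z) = 1.06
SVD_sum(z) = [[-0.23,  -0.75], [-0.03,  -0.1], [0.21,  0.67]] + [[0.21, -0.07], [-0.05, 0.02], [0.23, -0.07]]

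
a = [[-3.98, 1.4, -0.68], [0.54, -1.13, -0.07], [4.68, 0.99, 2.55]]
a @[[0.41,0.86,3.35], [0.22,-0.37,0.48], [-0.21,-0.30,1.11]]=[[-1.18, -3.74, -13.42],[-0.01, 0.9, 1.19],[1.6, 2.89, 18.98]]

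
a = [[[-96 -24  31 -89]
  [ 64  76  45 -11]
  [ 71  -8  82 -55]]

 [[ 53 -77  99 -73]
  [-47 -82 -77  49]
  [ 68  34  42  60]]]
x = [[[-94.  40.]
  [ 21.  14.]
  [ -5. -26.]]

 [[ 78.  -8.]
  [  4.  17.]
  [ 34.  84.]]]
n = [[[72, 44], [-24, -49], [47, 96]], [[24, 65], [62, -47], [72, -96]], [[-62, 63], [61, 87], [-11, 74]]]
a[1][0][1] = -77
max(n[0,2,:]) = 96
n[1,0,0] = 24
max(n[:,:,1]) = 96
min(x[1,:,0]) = 4.0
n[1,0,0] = 24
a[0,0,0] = -96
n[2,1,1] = 87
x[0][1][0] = 21.0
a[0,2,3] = -55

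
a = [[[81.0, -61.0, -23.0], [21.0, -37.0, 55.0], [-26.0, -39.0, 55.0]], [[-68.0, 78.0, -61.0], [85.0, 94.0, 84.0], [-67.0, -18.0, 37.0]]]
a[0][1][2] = 55.0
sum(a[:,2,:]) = -58.0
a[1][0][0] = -68.0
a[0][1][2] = 55.0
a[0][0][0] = 81.0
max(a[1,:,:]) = 94.0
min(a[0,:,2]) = -23.0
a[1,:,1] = [78.0, 94.0, -18.0]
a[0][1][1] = -37.0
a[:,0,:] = [[81.0, -61.0, -23.0], [-68.0, 78.0, -61.0]]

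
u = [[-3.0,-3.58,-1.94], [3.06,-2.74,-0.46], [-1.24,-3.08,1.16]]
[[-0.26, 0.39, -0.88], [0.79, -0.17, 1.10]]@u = [[3.06, 2.57, -0.7], [-4.25, -5.75, -0.18]]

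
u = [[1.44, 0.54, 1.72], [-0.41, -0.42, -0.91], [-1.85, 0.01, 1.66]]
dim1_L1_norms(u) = [3.7, 1.74, 3.52]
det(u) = -1.06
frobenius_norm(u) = 3.56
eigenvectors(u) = [[0.08-0.65j, (0.08+0.65j), 0.15+0.00j],[-0.12+0.26j, -0.12-0.26j, (-0.98+0j)],[0.70+0.00j, (0.7-0j), 0.16+0.00j]]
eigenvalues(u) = [(1.44+1.74j), (1.44-1.74j), (-0.21+0j)]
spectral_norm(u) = 2.61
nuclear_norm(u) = 5.19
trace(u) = 2.68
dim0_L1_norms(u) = [3.7, 0.97, 4.29]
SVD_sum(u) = [[-0.04,0.35,1.72], [0.02,-0.19,-0.95], [-0.04,0.34,1.64]] + [[1.47, 0.25, -0.01],[-0.46, -0.08, 0.00],[-1.81, -0.31, 0.02]] + [[0.01, -0.07, 0.01],[0.03, -0.15, 0.03],[0.0, -0.02, 0.00]]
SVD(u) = [[0.67, 0.62, 0.41], [-0.37, -0.19, 0.91], [0.64, -0.76, 0.10]] @ diag([2.6115617862614036, 2.413708318411349, 0.16780104341453933]) @ [[-0.03, 0.2, 0.98], [0.99, 0.17, -0.01], [0.17, -0.96, 0.20]]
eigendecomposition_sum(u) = [[(0.71+0.97j), 0.25+0.04j, 0.86-0.68j], [(-0.16-0.49j), -0.10-0.05j, -0.44+0.16j], [-0.93+0.88j, -0.01+0.27j, (0.83+0.81j)]] + [[(0.71-0.97j), (0.25-0.04j), (0.86+0.68j)], [(-0.16+0.49j), (-0.1+0.05j), -0.44-0.16j], [-0.93-0.88j, -0.01-0.27j, 0.83-0.81j]] + [[0.01+0.00j, (0.04+0j), 0j],[-0.09-0.00j, (-0.23-0j), (-0.03-0j)],[0.01+0.00j, (0.04+0j), 0.00+0.00j]]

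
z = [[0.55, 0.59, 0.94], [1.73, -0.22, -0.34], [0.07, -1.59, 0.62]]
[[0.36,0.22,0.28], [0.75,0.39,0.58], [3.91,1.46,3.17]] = z@ [[0.45, 0.24, 0.35],[-1.92, -0.7, -1.56],[1.33, 0.53, 1.07]]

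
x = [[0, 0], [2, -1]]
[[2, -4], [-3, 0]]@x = [[-8, 4], [0, 0]]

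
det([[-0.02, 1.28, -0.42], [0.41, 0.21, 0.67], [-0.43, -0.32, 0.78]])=-0.768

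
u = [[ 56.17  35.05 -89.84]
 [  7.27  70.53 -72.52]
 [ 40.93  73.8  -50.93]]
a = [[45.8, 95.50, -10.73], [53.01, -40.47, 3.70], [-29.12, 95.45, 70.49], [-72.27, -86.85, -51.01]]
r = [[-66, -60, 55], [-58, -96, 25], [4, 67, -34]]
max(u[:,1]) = 73.8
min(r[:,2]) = -34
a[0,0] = 45.8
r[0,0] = -66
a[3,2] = -51.01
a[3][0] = -72.27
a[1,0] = 53.01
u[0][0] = 56.17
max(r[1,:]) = 25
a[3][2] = -51.01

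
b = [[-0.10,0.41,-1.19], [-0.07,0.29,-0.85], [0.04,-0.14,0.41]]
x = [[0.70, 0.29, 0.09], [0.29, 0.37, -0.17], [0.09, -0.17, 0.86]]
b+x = [[0.6, 0.7, -1.10], [0.22, 0.66, -1.02], [0.13, -0.31, 1.27]]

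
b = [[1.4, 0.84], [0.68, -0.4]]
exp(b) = [[4.77, 1.73], [1.40, 1.07]]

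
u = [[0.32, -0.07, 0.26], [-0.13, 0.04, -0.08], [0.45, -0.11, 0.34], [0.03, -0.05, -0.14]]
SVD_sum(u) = [[0.32, -0.08, 0.25], [-0.12, 0.03, -0.1], [0.44, -0.10, 0.35], [-0.04, 0.01, -0.03]] + [[-0.0, 0.0, 0.01], [-0.01, 0.01, 0.02], [0.01, -0.01, -0.01], [0.07, -0.06, -0.11]] + [[0.0, 0.0, -0.0],[0.00, 0.0, -0.00],[-0.00, -0.00, 0.0],[0.00, 0.00, -0.0]]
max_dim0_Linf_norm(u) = 0.45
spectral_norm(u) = 0.73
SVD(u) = [[-0.57,-0.05,0.58],[0.21,-0.15,0.77],[-0.79,0.09,-0.20],[0.07,0.98,0.17]] @ diag([0.7294629482096808, 0.14445293118627228, 0.004142204839774527]) @ [[-0.77,0.18,-0.61], [0.50,-0.42,-0.76], [0.39,0.89,-0.24]]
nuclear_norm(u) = 0.88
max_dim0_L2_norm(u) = 0.57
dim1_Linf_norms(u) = [0.32, 0.13, 0.45, 0.14]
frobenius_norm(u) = 0.74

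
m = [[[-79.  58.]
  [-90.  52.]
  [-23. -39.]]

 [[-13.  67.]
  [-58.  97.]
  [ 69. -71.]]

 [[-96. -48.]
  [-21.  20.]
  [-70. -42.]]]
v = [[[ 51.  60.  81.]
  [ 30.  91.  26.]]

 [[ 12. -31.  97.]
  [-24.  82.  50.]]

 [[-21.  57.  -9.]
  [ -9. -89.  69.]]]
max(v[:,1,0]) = 30.0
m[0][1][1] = 52.0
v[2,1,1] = -89.0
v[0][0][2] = 81.0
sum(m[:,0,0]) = -188.0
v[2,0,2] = -9.0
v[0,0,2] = 81.0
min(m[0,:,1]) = -39.0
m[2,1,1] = 20.0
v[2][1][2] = 69.0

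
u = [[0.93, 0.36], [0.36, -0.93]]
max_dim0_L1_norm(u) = 1.29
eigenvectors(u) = [[0.98, -0.18], [0.18, 0.98]]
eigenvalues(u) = [1.0, -1.0]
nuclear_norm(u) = 1.99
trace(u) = 0.00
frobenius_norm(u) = 1.41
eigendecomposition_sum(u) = [[0.96, 0.18], [0.18, 0.03]] + [[-0.03, 0.18], [0.18, -0.96]]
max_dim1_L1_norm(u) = 1.29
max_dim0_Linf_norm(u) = 0.93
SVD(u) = [[-0.93,  -0.36], [-0.36,  0.93]] @ diag([0.9972462083156797, 0.9972462083156797]) @ [[-1.00, -0.0], [-0.0, -1.0]]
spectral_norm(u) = 1.00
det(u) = -0.99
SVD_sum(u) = [[0.93, 0.0], [0.36, 0.00]] + [[0.0, 0.36], [0.0, -0.93]]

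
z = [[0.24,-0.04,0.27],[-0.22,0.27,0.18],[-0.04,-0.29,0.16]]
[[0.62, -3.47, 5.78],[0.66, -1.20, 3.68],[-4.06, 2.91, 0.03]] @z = [[0.68, -2.64, 0.47], [0.28, -1.42, 0.55], [-1.62, 0.94, -0.57]]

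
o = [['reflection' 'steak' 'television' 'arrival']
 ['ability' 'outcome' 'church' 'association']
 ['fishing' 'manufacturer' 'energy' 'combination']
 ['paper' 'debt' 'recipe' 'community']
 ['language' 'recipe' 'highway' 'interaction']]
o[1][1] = 'outcome'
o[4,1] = 'recipe'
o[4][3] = 'interaction'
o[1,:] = ['ability', 'outcome', 'church', 'association']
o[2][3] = 'combination'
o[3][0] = 'paper'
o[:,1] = ['steak', 'outcome', 'manufacturer', 'debt', 'recipe']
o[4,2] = 'highway'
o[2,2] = 'energy'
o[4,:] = ['language', 'recipe', 'highway', 'interaction']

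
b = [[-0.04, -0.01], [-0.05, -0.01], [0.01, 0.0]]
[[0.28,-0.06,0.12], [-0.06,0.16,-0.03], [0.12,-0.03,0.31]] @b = [[-0.01,-0.0], [-0.01,-0.0], [-0.0,-0.0]]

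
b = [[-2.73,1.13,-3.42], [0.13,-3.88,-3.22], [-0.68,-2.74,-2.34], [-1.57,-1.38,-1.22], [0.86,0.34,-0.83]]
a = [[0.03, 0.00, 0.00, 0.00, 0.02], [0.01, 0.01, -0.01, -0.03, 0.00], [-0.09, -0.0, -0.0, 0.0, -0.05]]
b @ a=[[0.24,  0.01,  -0.01,  -0.03,  0.12], [0.25,  -0.04,  0.04,  0.12,  0.16], [0.16,  -0.03,  0.03,  0.08,  0.10], [0.05,  -0.01,  0.01,  0.04,  0.03], [0.10,  0.00,  -0.0,  -0.01,  0.06]]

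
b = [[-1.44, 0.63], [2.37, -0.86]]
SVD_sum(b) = [[-1.47, 0.56], [2.35, -0.9]] + [[0.03, 0.07], [0.02, 0.04]]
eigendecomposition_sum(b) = [[-1.48, 0.6], [2.27, -0.93]] + [[0.04, 0.03], [0.10, 0.07]]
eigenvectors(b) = [[-0.55, -0.38], [0.84, -0.93]]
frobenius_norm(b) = 2.97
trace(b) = -2.30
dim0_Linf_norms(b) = [2.37, 0.86]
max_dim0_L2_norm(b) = 2.77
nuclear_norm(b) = 3.06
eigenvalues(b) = [-2.41, 0.11]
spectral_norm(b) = 2.97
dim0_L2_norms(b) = [2.77, 1.07]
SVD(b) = [[-0.53, 0.85], [0.85, 0.53]] @ diag([2.9697886442242476, 0.08576367900636629]) @ [[0.93, -0.36], [0.36, 0.93]]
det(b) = -0.25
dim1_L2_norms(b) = [1.57, 2.52]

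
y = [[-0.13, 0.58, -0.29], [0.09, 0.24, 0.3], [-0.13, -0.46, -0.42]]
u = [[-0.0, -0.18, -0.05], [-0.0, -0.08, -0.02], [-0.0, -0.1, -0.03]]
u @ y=[[-0.01,-0.02,-0.03], [-0.00,-0.01,-0.02], [-0.01,-0.01,-0.02]]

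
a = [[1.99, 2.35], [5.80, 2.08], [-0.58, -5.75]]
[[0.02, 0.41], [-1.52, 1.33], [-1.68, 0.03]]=a @ [[-0.38, 0.24],  [0.33, -0.03]]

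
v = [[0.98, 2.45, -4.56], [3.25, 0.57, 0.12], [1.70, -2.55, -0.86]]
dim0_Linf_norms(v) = [3.25, 2.55, 4.56]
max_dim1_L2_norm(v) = 5.27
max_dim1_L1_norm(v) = 7.99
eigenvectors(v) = [[(-0.72+0j), -0.16-0.56j, -0.16+0.56j],[-0.68+0.00j, -0.30+0.40j, (-0.3-0.4j)],[(0.11+0j), (-0.64+0j), -0.64-0.00j]]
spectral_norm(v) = 5.35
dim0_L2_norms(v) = [3.8, 3.58, 4.64]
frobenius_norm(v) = 6.99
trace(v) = 0.69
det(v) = 49.38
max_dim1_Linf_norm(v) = 4.56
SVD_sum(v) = [[1.66, 2.42, -4.32], [0.38, 0.56, -0.99], [0.02, 0.03, -0.06]] + [[-0.54, 0.31, -0.04], [2.22, -1.25, 0.15], [2.33, -1.31, 0.16]] + [[-0.14, -0.27, -0.21], [0.65, 1.27, 0.96], [-0.65, -1.27, -0.96]]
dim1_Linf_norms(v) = [4.56, 3.25, 2.55]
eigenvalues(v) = [(3.98+0j), (-1.64+3.12j), (-1.64-3.12j)]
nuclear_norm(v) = 11.56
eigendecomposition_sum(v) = [[1.62-0.00j, (2.26+0j), -1.47-0.00j],  [1.53-0.00j, (2.14+0j), -1.39-0.00j],  [(-0.24+0j), (-0.34+0j), (0.22+0j)]] + [[-0.32+1.01j, 0.09-1.08j, -1.55-0.08j],[0.86-0.31j, (-0.79+0.5j), (0.76+1.1j)],[0.97+0.63j, (-1.11-0.42j), (-0.54+1.6j)]] + [[-0.32-1.01j, (0.09+1.08j), (-1.55+0.08j)], [(0.86+0.31j), -0.79-0.50j, (0.76-1.1j)], [(0.97-0.63j), -1.11+0.42j, (-0.54-1.6j)]]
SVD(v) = [[-0.97, 0.17, 0.15],[-0.22, -0.68, -0.7],[-0.01, -0.71, 0.70]] @ diag([5.35495061843459, 3.751489972075703, 2.457890734663049]) @ [[-0.32, -0.46, 0.83], [-0.87, 0.49, -0.06], [-0.38, -0.74, -0.56]]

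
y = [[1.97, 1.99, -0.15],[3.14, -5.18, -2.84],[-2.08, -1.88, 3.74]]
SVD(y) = [[0.03, 0.48, 0.88], [-0.96, -0.23, 0.16], [0.27, -0.85, 0.45]] @ diag([6.854593325069754, 4.959157038063556, 1.7002387537442734]) @ [[-0.51, 0.66, 0.55],[0.40, 0.75, -0.53],[0.76, 0.05, 0.65]]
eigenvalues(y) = [5.03, 1.82, -6.32]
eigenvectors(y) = [[-0.26,-0.68,-0.23], [-0.33,-0.0,0.96], [0.91,-0.74,0.13]]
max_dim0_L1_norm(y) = 9.05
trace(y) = 0.53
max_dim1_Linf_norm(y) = 5.18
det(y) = -57.80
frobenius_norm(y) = 8.63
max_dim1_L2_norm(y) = 6.69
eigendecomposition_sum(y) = [[1.08, 0.39, -0.99], [1.37, 0.5, -1.26], [-3.75, -1.37, 3.45]] + [[1.31, 0.25, 0.47], [0.01, 0.00, 0.00], [1.43, 0.27, 0.51]] + [[-0.42,1.35,0.38],[1.76,-5.68,-1.58],[0.24,-0.78,-0.22]]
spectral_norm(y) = 6.85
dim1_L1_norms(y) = [4.11, 11.16, 7.7]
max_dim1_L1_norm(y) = 11.16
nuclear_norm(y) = 13.51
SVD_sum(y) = [[-0.11, 0.15, 0.12], [3.39, -4.36, -3.60], [-0.96, 1.24, 1.02]] + [[0.95, 1.77, -1.24], [-0.45, -0.84, 0.59], [-1.7, -3.15, 2.22]] + [[1.13, 0.08, 0.97], [0.20, 0.01, 0.17], [0.58, 0.04, 0.5]]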